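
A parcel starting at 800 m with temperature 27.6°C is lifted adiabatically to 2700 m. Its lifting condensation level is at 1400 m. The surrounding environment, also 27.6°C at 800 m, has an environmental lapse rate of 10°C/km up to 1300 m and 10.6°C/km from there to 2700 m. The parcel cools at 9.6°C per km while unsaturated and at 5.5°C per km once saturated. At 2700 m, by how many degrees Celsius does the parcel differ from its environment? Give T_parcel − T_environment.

+6.93°C (parcel warmer than environment)

Parcel:
  800–1400 m, dry: Δz = 0.6 km ⇒ ΔT = -5.76°C; T = 21.84°C
  1400–2700 m, saturated: Δz = 1.3 km ⇒ ΔT = -7.15°C; T = 14.69°C
Environment:
  800–1300 m, environment, lower layer: Δz = 0.5 km ⇒ ΔT = -5°C; T = 22.6°C
  1300–2700 m, environment, upper layer: Δz = 1.4 km ⇒ ΔT = -14.84°C; T = 7.76°C
T_parcel − T_env = 14.69 − 7.76 = +6.93°C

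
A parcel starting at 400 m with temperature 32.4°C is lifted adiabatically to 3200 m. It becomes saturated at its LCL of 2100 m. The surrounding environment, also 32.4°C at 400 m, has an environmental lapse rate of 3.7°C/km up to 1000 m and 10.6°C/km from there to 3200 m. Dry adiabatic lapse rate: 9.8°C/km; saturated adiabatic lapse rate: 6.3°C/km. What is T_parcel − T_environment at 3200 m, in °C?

Parcel:
  Dry to 2100 m: -9.8 × 1.7 km = -16.66°C, so T = 15.74°C.
  Saturated to 3200 m: -6.3 × 1.1 km = -6.93°C, so T = 8.81°C.
Environment:
  Environment, lower layer to 1000 m: -3.7 × 0.6 km = -2.22°C, so T = 30.18°C.
  Environment, upper layer to 3200 m: -10.6 × 2.2 km = -23.32°C, so T = 6.86°C.
T_parcel − T_env = 8.81 − 6.86 = +1.95°C

+1.95°C (parcel warmer than environment)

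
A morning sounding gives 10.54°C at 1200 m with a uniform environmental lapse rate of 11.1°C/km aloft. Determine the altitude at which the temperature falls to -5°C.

Height above start = (10.54 − (-5)) / 11.1 = 1.4 km
Altitude = 1200 m + 1400 m = 2600 m

2600 m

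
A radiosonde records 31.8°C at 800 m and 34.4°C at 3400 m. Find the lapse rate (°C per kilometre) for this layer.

-1°C/km

Γ = −ΔT/Δz = (31.8 − 34.4) / (3400 − 800) m
  = -2.6°C / 2.6 km = -1°C/km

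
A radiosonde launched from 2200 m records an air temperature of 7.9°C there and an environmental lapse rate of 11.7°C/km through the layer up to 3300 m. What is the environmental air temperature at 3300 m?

2200–3300 m, environmental: Δz = 1.1 km ⇒ ΔT = -12.87°C; T = -4.97°C

-4.97°C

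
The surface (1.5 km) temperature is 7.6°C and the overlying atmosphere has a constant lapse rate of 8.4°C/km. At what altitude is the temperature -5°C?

3 km

Height above start = (7.6 − (-5)) / 8.4 = 1.5 km
Altitude = 1500 m + 1500 m = 3000 m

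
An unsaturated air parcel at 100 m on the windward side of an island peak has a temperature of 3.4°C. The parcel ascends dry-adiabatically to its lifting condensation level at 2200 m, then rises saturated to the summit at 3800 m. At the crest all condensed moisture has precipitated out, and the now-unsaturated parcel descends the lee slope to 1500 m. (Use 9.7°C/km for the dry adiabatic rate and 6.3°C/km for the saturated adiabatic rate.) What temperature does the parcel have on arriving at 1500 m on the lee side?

100 → 2200 m (dry, 9.7°C/km): ΔT = -9.7 × 2.1 = -20.37°C → T = -16.97°C
2200 → 3800 m (saturated, 6.3°C/km): ΔT = -6.3 × 1.6 = -10.08°C → T = -27.05°C
3800 → 1500 m (dry descent, 9.7°C/km): ΔT = +9.7 × 2.3 = +22.31°C → T = -4.74°C

-4.74°C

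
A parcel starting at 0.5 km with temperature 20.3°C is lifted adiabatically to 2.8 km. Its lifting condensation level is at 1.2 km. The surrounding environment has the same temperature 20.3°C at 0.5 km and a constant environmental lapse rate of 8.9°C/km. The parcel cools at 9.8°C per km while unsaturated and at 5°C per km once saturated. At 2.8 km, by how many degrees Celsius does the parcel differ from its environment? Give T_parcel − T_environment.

Parcel:
  500 → 1200 m (dry, 9.8°C/km): ΔT = -9.8 × 0.7 = -6.86°C → T = 13.44°C
  1200 → 2800 m (saturated, 5°C/km): ΔT = -5 × 1.6 = -8°C → T = 5.44°C
Environment:
  500 → 2800 m (environment, 8.9°C/km): ΔT = -8.9 × 2.3 = -20.47°C → T = -0.17°C
T_parcel − T_env = 5.44 − (-0.17) = +5.61°C

+5.61°C (parcel warmer than environment)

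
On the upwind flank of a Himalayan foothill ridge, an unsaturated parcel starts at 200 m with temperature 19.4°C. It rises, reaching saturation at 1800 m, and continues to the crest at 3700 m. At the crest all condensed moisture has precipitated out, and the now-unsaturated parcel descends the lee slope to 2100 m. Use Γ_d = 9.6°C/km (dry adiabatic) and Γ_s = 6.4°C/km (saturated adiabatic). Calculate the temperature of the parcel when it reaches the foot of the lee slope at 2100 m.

7.24°C

200–1800 m, dry: Δz = 1.6 km ⇒ ΔT = -15.36°C; T = 4.04°C
1800–3700 m, saturated: Δz = 1.9 km ⇒ ΔT = -12.16°C; T = -8.12°C
3700–2100 m, dry descent: Δz = 1.6 km ⇒ ΔT = +15.36°C; T = 7.24°C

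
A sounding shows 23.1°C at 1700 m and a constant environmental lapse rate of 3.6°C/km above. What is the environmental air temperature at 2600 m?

19.86°C

1700 → 2600 m (environmental, 3.6°C/km): ΔT = -3.6 × 0.9 = -3.24°C → T = 19.86°C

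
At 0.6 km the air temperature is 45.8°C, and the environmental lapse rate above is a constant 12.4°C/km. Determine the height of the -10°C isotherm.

Height above start = (45.8 − (-10)) / 12.4 = 4.5 km
Altitude = 600 m + 4500 m = 5100 m

5.1 km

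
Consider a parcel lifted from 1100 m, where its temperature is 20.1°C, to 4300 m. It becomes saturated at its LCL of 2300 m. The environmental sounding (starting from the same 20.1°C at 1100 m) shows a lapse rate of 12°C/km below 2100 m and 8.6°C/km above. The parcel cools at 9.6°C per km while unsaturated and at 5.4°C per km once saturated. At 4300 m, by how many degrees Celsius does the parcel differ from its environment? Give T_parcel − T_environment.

Parcel:
  1100–2300 m, dry: Δz = 1.2 km ⇒ ΔT = -11.52°C; T = 8.58°C
  2300–4300 m, saturated: Δz = 2 km ⇒ ΔT = -10.8°C; T = -2.22°C
Environment:
  1100–2100 m, environment, lower layer: Δz = 1 km ⇒ ΔT = -12°C; T = 8.1°C
  2100–4300 m, environment, upper layer: Δz = 2.2 km ⇒ ΔT = -18.92°C; T = -10.82°C
T_parcel − T_env = -2.22 − (-10.82) = +8.6°C

+8.6°C (parcel warmer than environment)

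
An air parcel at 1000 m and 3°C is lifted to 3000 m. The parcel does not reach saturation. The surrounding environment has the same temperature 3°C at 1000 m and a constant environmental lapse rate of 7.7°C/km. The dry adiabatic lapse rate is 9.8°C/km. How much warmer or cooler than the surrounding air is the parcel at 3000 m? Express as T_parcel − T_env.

Parcel:
  1000 → 3000 m (dry, 9.8°C/km): ΔT = -9.8 × 2 = -19.6°C → T = -16.6°C
Environment:
  1000 → 3000 m (environment, 7.7°C/km): ΔT = -7.7 × 2 = -15.4°C → T = -12.4°C
T_parcel − T_env = -16.6 − (-12.4) = -4.2°C

-4.2°C (parcel cooler than environment)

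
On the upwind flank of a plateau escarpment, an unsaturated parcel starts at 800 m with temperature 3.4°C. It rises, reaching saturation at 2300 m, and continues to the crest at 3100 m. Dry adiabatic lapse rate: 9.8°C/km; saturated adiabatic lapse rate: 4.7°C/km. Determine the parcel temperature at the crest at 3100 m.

-15.06°C

From 800 m to 2300 m (dry): cools by 9.8 × 1.5 = 14.7°C, giving -11.3°C.
From 2300 m to 3100 m (saturated): cools by 4.7 × 0.8 = 3.76°C, giving -15.06°C.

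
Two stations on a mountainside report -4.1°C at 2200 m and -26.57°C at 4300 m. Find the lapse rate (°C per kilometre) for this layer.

10.7°C/km

Γ = −ΔT/Δz = (-4.1 − (-26.57)) / (4300 − 2200) m
  = 22.47°C / 2.1 km = 10.7°C/km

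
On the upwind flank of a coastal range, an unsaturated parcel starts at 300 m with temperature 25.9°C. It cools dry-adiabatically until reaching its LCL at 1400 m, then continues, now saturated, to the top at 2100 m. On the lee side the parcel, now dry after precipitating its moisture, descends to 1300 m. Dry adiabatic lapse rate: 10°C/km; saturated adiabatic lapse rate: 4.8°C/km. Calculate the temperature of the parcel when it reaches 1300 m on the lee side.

From 300 m to 1400 m (dry): cools by 10 × 1.1 = 11°C, giving 14.9°C.
From 1400 m to 2100 m (saturated): cools by 4.8 × 0.7 = 3.36°C, giving 11.54°C.
From 2100 m to 1300 m (dry descent): warms by 10 × 0.8 = 8°C, giving 19.54°C.

19.54°C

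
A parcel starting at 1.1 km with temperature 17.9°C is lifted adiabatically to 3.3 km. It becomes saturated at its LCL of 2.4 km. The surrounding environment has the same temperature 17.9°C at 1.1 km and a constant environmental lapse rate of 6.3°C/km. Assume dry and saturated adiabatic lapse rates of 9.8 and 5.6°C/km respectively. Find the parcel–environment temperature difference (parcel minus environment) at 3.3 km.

-3.92°C (parcel cooler than environment)

Parcel:
  From 1100 m to 2400 m (dry): cools by 9.8 × 1.3 = 12.74°C, giving 5.16°C.
  From 2400 m to 3300 m (saturated): cools by 5.6 × 0.9 = 5.04°C, giving 0.12°C.
Environment:
  From 1100 m to 3300 m (environment): cools by 6.3 × 2.2 = 13.86°C, giving 4.04°C.
T_parcel − T_env = 0.12 − 4.04 = -3.92°C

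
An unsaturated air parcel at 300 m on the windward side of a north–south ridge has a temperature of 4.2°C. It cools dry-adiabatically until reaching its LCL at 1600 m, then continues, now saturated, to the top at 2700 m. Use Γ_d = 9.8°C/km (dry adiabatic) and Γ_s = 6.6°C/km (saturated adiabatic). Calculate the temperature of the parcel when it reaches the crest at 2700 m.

-15.8°C

300–1600 m, dry: Δz = 1.3 km ⇒ ΔT = -12.74°C; T = -8.54°C
1600–2700 m, saturated: Δz = 1.1 km ⇒ ΔT = -7.26°C; T = -15.8°C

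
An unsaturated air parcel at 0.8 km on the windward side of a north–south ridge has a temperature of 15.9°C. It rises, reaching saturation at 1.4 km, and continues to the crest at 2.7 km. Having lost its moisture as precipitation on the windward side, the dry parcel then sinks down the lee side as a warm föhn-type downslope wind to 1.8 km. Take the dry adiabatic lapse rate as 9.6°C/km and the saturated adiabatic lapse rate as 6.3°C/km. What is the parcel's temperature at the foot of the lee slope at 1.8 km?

10.59°C

800–1400 m, dry: Δz = 0.6 km ⇒ ΔT = -5.76°C; T = 10.14°C
1400–2700 m, saturated: Δz = 1.3 km ⇒ ΔT = -8.19°C; T = 1.95°C
2700–1800 m, dry descent: Δz = 0.9 km ⇒ ΔT = +8.64°C; T = 10.59°C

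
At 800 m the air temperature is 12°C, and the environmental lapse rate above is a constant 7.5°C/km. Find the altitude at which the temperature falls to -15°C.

Height above start = (12 − (-15)) / 7.5 = 3.6 km
Altitude = 800 m + 3600 m = 4400 m

4400 m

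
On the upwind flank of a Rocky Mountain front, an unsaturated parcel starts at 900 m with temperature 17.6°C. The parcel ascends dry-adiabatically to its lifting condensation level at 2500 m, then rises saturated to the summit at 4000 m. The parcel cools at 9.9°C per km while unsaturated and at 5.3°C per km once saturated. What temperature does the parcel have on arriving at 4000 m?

-6.19°C

From 900 m to 2500 m (dry): cools by 9.9 × 1.6 = 15.84°C, giving 1.76°C.
From 2500 m to 4000 m (saturated): cools by 5.3 × 1.5 = 7.95°C, giving -6.19°C.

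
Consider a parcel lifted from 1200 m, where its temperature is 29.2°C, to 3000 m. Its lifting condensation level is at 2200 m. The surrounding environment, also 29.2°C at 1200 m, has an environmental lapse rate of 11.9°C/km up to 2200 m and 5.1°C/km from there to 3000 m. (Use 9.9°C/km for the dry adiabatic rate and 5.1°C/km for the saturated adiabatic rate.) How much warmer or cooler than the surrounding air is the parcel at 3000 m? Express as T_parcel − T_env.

Parcel:
  From 1200 m to 2200 m (dry): cools by 9.9 × 1 = 9.9°C, giving 19.3°C.
  From 2200 m to 3000 m (saturated): cools by 5.1 × 0.8 = 4.08°C, giving 15.22°C.
Environment:
  From 1200 m to 2200 m (environment, lower layer): cools by 11.9 × 1 = 11.9°C, giving 17.3°C.
  From 2200 m to 3000 m (environment, upper layer): cools by 5.1 × 0.8 = 4.08°C, giving 13.22°C.
T_parcel − T_env = 15.22 − 13.22 = +2°C

+2°C (parcel warmer than environment)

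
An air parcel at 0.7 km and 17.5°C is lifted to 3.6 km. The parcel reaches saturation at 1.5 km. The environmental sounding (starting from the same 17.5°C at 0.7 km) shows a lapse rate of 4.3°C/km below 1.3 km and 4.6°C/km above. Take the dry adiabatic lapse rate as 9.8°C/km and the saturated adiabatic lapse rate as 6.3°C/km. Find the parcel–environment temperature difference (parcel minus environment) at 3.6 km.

-7.91°C (parcel cooler than environment)

Parcel:
  From 700 m to 1500 m (dry): cools by 9.8 × 0.8 = 7.84°C, giving 9.66°C.
  From 1500 m to 3600 m (saturated): cools by 6.3 × 2.1 = 13.23°C, giving -3.57°C.
Environment:
  From 700 m to 1300 m (environment, lower layer): cools by 4.3 × 0.6 = 2.58°C, giving 14.92°C.
  From 1300 m to 3600 m (environment, upper layer): cools by 4.6 × 2.3 = 10.58°C, giving 4.34°C.
T_parcel − T_env = -3.57 − 4.34 = -7.91°C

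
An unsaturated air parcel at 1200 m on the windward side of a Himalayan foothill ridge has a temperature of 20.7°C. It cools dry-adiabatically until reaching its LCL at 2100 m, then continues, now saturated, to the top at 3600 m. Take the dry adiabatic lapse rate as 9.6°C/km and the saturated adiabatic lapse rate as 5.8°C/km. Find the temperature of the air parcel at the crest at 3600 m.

1200–2100 m, dry: Δz = 0.9 km ⇒ ΔT = -8.64°C; T = 12.06°C
2100–3600 m, saturated: Δz = 1.5 km ⇒ ΔT = -8.7°C; T = 3.36°C

3.36°C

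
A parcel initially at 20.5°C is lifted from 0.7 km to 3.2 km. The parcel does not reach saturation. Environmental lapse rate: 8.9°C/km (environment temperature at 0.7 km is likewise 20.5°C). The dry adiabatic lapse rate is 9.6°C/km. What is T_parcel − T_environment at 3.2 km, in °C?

-1.75°C (parcel cooler than environment)

Parcel:
  700–3200 m, dry: Δz = 2.5 km ⇒ ΔT = -24°C; T = -3.5°C
Environment:
  700–3200 m, environment: Δz = 2.5 km ⇒ ΔT = -22.25°C; T = -1.75°C
T_parcel − T_env = -3.5 − (-1.75) = -1.75°C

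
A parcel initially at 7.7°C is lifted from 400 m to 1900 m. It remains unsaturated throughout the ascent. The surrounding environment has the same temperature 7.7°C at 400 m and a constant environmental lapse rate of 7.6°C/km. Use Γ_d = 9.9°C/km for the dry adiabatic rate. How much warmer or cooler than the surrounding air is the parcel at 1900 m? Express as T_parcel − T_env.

Parcel:
  400 → 1900 m (dry, 9.9°C/km): ΔT = -9.9 × 1.5 = -14.85°C → T = -7.15°C
Environment:
  400 → 1900 m (environment, 7.6°C/km): ΔT = -7.6 × 1.5 = -11.4°C → T = -3.7°C
T_parcel − T_env = -7.15 − (-3.7) = -3.45°C

-3.45°C (parcel cooler than environment)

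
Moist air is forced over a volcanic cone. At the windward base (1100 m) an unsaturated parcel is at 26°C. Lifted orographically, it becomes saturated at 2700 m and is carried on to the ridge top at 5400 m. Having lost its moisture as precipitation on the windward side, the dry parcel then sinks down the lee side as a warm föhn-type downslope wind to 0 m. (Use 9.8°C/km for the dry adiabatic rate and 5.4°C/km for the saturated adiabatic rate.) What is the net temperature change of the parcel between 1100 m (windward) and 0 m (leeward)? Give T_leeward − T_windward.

+22.66°C

1100 → 2700 m (dry, 9.8°C/km): ΔT = -9.8 × 1.6 = -15.68°C → T = 10.32°C
2700 → 5400 m (saturated, 5.4°C/km): ΔT = -5.4 × 2.7 = -14.58°C → T = -4.26°C
5400 → 0 m (dry descent, 9.8°C/km): ΔT = +9.8 × 5.4 = +52.92°C → T = 48.66°C
Net change vs windward start: 48.66 − 26 = +22.66°C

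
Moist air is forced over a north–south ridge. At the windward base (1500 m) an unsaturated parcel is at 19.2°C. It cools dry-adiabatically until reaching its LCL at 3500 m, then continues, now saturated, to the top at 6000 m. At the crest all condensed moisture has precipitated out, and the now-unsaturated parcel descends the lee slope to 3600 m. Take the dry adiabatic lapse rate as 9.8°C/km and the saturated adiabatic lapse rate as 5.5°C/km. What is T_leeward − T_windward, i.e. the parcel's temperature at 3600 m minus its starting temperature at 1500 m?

1500 → 3500 m (dry, 9.8°C/km): ΔT = -9.8 × 2 = -19.6°C → T = -0.4°C
3500 → 6000 m (saturated, 5.5°C/km): ΔT = -5.5 × 2.5 = -13.75°C → T = -14.15°C
6000 → 3600 m (dry descent, 9.8°C/km): ΔT = +9.8 × 2.4 = +23.52°C → T = 9.37°C
Net change vs windward start: 9.37 − 19.2 = -9.83°C

-9.83°C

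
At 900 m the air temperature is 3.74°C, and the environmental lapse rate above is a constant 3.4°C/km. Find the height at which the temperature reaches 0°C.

Height above start = (3.74 − 0) / 3.4 = 1.1 km
Altitude = 900 m + 1100 m = 2000 m

2000 m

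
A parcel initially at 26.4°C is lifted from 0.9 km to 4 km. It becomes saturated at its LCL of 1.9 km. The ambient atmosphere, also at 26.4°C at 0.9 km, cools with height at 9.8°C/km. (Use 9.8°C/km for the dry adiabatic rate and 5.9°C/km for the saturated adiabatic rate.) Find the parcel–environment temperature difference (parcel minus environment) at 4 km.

Parcel:
  From 900 m to 1900 m (dry): cools by 9.8 × 1 = 9.8°C, giving 16.6°C.
  From 1900 m to 4000 m (saturated): cools by 5.9 × 2.1 = 12.39°C, giving 4.21°C.
Environment:
  From 900 m to 4000 m (environment): cools by 9.8 × 3.1 = 30.38°C, giving -3.98°C.
T_parcel − T_env = 4.21 − (-3.98) = +8.19°C

+8.19°C (parcel warmer than environment)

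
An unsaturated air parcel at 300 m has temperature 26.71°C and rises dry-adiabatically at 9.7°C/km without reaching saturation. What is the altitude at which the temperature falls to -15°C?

Height above start = (26.71 − (-15)) / 9.7 = 4.3 km
Altitude = 300 m + 4300 m = 4600 m

4600 m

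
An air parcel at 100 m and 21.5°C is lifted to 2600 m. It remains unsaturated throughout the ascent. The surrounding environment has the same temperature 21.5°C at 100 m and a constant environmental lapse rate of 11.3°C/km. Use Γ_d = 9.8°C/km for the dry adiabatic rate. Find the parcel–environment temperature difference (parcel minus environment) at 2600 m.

+3.75°C (parcel warmer than environment)

Parcel:
  From 100 m to 2600 m (dry): cools by 9.8 × 2.5 = 24.5°C, giving -3°C.
Environment:
  From 100 m to 2600 m (environment): cools by 11.3 × 2.5 = 28.25°C, giving -6.75°C.
T_parcel − T_env = -3 − (-6.75) = +3.75°C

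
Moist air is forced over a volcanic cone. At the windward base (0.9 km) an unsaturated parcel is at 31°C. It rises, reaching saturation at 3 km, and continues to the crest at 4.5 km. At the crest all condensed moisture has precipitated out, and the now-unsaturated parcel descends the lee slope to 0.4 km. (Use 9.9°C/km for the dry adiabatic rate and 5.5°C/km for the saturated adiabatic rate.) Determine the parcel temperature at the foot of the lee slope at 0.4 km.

42.55°C

900–3000 m, dry: Δz = 2.1 km ⇒ ΔT = -20.79°C; T = 10.21°C
3000–4500 m, saturated: Δz = 1.5 km ⇒ ΔT = -8.25°C; T = 1.96°C
4500–400 m, dry descent: Δz = 4.1 km ⇒ ΔT = +40.59°C; T = 42.55°C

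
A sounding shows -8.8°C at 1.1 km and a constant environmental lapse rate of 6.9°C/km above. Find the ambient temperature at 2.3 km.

-17.08°C

From 1100 m to 2300 m (environmental): cools by 6.9 × 1.2 = 8.28°C, giving -17.08°C.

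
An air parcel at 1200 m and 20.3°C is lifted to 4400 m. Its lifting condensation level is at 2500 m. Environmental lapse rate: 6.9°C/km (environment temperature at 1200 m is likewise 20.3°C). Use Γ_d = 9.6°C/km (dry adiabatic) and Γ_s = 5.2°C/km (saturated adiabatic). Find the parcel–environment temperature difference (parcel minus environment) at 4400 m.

Parcel:
  From 1200 m to 2500 m (dry): cools by 9.6 × 1.3 = 12.48°C, giving 7.82°C.
  From 2500 m to 4400 m (saturated): cools by 5.2 × 1.9 = 9.88°C, giving -2.06°C.
Environment:
  From 1200 m to 4400 m (environment): cools by 6.9 × 3.2 = 22.08°C, giving -1.78°C.
T_parcel − T_env = -2.06 − (-1.78) = -0.28°C

-0.28°C (parcel cooler than environment)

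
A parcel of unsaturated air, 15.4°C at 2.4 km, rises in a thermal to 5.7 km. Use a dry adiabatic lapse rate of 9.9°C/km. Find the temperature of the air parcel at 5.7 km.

2400–5700 m, dry adiabatic: Δz = 3.3 km ⇒ ΔT = -32.67°C; T = -17.27°C

-17.27°C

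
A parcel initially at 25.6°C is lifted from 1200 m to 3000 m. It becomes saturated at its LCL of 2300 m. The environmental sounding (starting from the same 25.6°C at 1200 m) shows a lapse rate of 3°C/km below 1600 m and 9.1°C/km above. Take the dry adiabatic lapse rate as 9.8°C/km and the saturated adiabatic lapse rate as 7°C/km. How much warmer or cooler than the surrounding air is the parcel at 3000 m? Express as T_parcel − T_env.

-1.74°C (parcel cooler than environment)

Parcel:
  1200 → 2300 m (dry, 9.8°C/km): ΔT = -9.8 × 1.1 = -10.78°C → T = 14.82°C
  2300 → 3000 m (saturated, 7°C/km): ΔT = -7 × 0.7 = -4.9°C → T = 9.92°C
Environment:
  1200 → 1600 m (environment, lower layer, 3°C/km): ΔT = -3 × 0.4 = -1.2°C → T = 24.4°C
  1600 → 3000 m (environment, upper layer, 9.1°C/km): ΔT = -9.1 × 1.4 = -12.74°C → T = 11.66°C
T_parcel − T_env = 9.92 − 11.66 = -1.74°C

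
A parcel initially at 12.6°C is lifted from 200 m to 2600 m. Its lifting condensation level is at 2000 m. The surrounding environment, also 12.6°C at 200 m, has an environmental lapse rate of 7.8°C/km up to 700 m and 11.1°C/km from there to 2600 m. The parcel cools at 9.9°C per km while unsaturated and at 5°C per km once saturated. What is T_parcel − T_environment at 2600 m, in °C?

Parcel:
  From 200 m to 2000 m (dry): cools by 9.9 × 1.8 = 17.82°C, giving -5.22°C.
  From 2000 m to 2600 m (saturated): cools by 5 × 0.6 = 3°C, giving -8.22°C.
Environment:
  From 200 m to 700 m (environment, lower layer): cools by 7.8 × 0.5 = 3.9°C, giving 8.7°C.
  From 700 m to 2600 m (environment, upper layer): cools by 11.1 × 1.9 = 21.09°C, giving -12.39°C.
T_parcel − T_env = -8.22 − (-12.39) = +4.17°C

+4.17°C (parcel warmer than environment)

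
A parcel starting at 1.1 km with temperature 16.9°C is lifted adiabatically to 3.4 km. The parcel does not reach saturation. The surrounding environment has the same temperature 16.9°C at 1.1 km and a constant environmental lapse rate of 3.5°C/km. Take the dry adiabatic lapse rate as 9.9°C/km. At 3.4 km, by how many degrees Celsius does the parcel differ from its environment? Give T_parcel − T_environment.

-14.72°C (parcel cooler than environment)

Parcel:
  From 1100 m to 3400 m (dry): cools by 9.9 × 2.3 = 22.77°C, giving -5.87°C.
Environment:
  From 1100 m to 3400 m (environment): cools by 3.5 × 2.3 = 8.05°C, giving 8.85°C.
T_parcel − T_env = -5.87 − 8.85 = -14.72°C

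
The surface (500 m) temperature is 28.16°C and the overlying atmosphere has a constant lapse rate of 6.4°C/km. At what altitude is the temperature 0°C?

Height above start = (28.16 − 0) / 6.4 = 4.4 km
Altitude = 500 m + 4400 m = 4900 m

4900 m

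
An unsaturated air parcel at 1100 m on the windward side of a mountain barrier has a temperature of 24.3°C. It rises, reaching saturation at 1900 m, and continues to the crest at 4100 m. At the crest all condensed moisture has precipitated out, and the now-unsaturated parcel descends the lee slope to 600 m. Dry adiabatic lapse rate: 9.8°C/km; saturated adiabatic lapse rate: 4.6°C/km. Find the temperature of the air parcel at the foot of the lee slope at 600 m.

1100 → 1900 m (dry, 9.8°C/km): ΔT = -9.8 × 0.8 = -7.84°C → T = 16.46°C
1900 → 4100 m (saturated, 4.6°C/km): ΔT = -4.6 × 2.2 = -10.12°C → T = 6.34°C
4100 → 600 m (dry descent, 9.8°C/km): ΔT = +9.8 × 3.5 = +34.3°C → T = 40.64°C

40.64°C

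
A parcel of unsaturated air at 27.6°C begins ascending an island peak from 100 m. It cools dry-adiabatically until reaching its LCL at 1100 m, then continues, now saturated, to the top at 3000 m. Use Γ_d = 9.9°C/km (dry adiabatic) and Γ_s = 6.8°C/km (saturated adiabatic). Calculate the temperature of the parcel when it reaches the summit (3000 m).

100–1100 m, dry: Δz = 1 km ⇒ ΔT = -9.9°C; T = 17.7°C
1100–3000 m, saturated: Δz = 1.9 km ⇒ ΔT = -12.92°C; T = 4.78°C

4.78°C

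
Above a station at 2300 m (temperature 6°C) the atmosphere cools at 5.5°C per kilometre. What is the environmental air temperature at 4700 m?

-7.2°C

2300 → 4700 m (environmental, 5.5°C/km): ΔT = -5.5 × 2.4 = -13.2°C → T = -7.2°C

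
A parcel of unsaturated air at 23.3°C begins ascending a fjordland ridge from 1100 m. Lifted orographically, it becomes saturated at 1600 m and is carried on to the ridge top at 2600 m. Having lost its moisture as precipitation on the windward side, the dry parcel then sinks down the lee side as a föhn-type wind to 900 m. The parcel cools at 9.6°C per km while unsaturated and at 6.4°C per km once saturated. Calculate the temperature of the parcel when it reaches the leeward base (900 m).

1100–1600 m, dry: Δz = 0.5 km ⇒ ΔT = -4.8°C; T = 18.5°C
1600–2600 m, saturated: Δz = 1 km ⇒ ΔT = -6.4°C; T = 12.1°C
2600–900 m, dry descent: Δz = 1.7 km ⇒ ΔT = +16.32°C; T = 28.42°C

28.42°C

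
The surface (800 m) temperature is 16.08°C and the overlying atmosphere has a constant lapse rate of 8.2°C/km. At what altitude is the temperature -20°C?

Height above start = (16.08 − (-20)) / 8.2 = 4.4 km
Altitude = 800 m + 4400 m = 5200 m

5200 m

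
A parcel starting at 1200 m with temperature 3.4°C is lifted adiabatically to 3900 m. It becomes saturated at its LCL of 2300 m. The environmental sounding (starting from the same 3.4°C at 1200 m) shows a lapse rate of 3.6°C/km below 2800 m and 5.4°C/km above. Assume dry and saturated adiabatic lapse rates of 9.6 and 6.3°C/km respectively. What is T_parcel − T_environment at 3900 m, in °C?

Parcel:
  1200 → 2300 m (dry, 9.6°C/km): ΔT = -9.6 × 1.1 = -10.56°C → T = -7.16°C
  2300 → 3900 m (saturated, 6.3°C/km): ΔT = -6.3 × 1.6 = -10.08°C → T = -17.24°C
Environment:
  1200 → 2800 m (environment, lower layer, 3.6°C/km): ΔT = -3.6 × 1.6 = -5.76°C → T = -2.36°C
  2800 → 3900 m (environment, upper layer, 5.4°C/km): ΔT = -5.4 × 1.1 = -5.94°C → T = -8.3°C
T_parcel − T_env = -17.24 − (-8.3) = -8.94°C

-8.94°C (parcel cooler than environment)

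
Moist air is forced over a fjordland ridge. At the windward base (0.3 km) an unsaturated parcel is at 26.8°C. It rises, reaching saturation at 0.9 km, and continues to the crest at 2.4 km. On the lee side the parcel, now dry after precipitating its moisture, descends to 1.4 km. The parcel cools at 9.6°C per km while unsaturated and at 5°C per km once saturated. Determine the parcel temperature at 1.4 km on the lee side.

23.14°C

From 300 m to 900 m (dry): cools by 9.6 × 0.6 = 5.76°C, giving 21.04°C.
From 900 m to 2400 m (saturated): cools by 5 × 1.5 = 7.5°C, giving 13.54°C.
From 2400 m to 1400 m (dry descent): warms by 9.6 × 1 = 9.6°C, giving 23.14°C.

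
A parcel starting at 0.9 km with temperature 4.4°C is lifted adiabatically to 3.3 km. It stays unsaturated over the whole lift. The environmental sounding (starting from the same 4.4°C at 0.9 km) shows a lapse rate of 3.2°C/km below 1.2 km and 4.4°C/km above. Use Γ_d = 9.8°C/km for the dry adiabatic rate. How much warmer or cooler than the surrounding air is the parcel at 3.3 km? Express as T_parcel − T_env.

-13.32°C (parcel cooler than environment)

Parcel:
  900–3300 m, dry: Δz = 2.4 km ⇒ ΔT = -23.52°C; T = -19.12°C
Environment:
  900–1200 m, environment, lower layer: Δz = 0.3 km ⇒ ΔT = -0.96°C; T = 3.44°C
  1200–3300 m, environment, upper layer: Δz = 2.1 km ⇒ ΔT = -9.24°C; T = -5.8°C
T_parcel − T_env = -19.12 − (-5.8) = -13.32°C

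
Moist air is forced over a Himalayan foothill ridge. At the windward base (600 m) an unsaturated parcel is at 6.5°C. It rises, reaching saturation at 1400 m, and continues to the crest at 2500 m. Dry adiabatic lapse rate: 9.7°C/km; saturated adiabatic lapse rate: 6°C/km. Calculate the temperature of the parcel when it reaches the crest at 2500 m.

-7.86°C

600–1400 m, dry: Δz = 0.8 km ⇒ ΔT = -7.76°C; T = -1.26°C
1400–2500 m, saturated: Δz = 1.1 km ⇒ ΔT = -6.6°C; T = -7.86°C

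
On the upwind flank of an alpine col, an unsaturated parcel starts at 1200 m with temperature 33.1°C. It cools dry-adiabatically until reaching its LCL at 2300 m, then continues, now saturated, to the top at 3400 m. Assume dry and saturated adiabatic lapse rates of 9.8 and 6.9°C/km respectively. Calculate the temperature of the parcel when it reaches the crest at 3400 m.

From 1200 m to 2300 m (dry): cools by 9.8 × 1.1 = 10.78°C, giving 22.32°C.
From 2300 m to 3400 m (saturated): cools by 6.9 × 1.1 = 7.59°C, giving 14.73°C.

14.73°C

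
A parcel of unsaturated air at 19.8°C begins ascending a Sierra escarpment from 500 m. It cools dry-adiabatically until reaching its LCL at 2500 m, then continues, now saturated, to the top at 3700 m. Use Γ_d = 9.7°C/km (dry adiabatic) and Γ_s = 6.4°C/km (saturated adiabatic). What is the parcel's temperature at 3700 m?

Dry to 2500 m: -9.7 × 2 km = -19.4°C, so T = 0.4°C.
Saturated to 3700 m: -6.4 × 1.2 km = -7.68°C, so T = -7.28°C.

-7.28°C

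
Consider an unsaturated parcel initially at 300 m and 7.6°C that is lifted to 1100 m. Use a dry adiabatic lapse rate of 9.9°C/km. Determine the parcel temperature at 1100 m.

Dry adiabatic to 1100 m: -9.9 × 0.8 km = -7.92°C, so T = -0.32°C.

-0.32°C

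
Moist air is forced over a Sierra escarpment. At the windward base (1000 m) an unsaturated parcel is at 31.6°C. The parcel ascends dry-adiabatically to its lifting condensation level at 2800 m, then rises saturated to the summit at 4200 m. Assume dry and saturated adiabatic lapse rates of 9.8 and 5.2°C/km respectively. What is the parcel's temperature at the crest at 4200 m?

From 1000 m to 2800 m (dry): cools by 9.8 × 1.8 = 17.64°C, giving 13.96°C.
From 2800 m to 4200 m (saturated): cools by 5.2 × 1.4 = 7.28°C, giving 6.68°C.

6.68°C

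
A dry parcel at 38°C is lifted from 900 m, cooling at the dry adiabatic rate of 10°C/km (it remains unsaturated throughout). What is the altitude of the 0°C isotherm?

4700 m

Height above start = (38 − 0) / 10 = 3.8 km
Altitude = 900 m + 3800 m = 4700 m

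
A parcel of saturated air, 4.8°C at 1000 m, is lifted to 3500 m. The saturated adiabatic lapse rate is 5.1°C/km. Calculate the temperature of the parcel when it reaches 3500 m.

Saturated adiabatic to 3500 m: -5.1 × 2.5 km = -12.75°C, so T = -7.95°C.

-7.95°C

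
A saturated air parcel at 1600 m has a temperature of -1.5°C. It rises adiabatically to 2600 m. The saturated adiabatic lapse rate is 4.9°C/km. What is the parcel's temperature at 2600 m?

From 1600 m to 2600 m (saturated adiabatic): cools by 4.9 × 1 = 4.9°C, giving -6.4°C.

-6.4°C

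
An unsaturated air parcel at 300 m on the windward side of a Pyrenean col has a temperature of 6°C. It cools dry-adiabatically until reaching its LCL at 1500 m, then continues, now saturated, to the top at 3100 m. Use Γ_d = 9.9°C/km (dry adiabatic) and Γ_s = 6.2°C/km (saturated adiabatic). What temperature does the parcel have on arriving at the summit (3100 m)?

300–1500 m, dry: Δz = 1.2 km ⇒ ΔT = -11.88°C; T = -5.88°C
1500–3100 m, saturated: Δz = 1.6 km ⇒ ΔT = -9.92°C; T = -15.8°C

-15.8°C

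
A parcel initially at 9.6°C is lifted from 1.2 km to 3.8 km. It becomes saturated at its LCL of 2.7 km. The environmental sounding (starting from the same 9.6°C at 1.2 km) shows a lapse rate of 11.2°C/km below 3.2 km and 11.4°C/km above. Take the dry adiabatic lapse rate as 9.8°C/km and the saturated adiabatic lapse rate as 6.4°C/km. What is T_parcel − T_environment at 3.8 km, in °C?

+7.5°C (parcel warmer than environment)

Parcel:
  Dry to 2700 m: -9.8 × 1.5 km = -14.7°C, so T = -5.1°C.
  Saturated to 3800 m: -6.4 × 1.1 km = -7.04°C, so T = -12.14°C.
Environment:
  Environment, lower layer to 3200 m: -11.2 × 2 km = -22.4°C, so T = -12.8°C.
  Environment, upper layer to 3800 m: -11.4 × 0.6 km = -6.84°C, so T = -19.64°C.
T_parcel − T_env = -12.14 − (-19.64) = +7.5°C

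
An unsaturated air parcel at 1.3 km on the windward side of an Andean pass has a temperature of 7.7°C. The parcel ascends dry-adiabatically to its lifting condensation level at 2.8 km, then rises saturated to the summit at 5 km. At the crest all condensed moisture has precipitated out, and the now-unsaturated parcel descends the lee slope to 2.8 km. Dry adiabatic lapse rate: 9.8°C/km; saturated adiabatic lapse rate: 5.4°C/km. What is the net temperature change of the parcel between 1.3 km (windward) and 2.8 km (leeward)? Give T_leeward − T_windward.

Dry to 2800 m: -9.8 × 1.5 km = -14.7°C, so T = -7°C.
Saturated to 5000 m: -5.4 × 2.2 km = -11.88°C, so T = -18.88°C.
Dry descent to 2800 m: +9.8 × 2.2 km = +21.56°C, so T = 2.68°C.
Net change vs windward start: 2.68 − 7.7 = -5.02°C

-5.02°C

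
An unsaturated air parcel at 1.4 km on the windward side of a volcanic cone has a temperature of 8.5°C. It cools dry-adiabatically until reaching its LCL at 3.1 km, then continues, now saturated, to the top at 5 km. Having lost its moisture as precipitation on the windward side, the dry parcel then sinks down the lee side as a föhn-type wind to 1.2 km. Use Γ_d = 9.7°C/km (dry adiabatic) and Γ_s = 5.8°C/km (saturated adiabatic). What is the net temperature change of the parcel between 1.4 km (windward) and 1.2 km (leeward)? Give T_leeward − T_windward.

+9.35°C

From 1400 m to 3100 m (dry): cools by 9.7 × 1.7 = 16.49°C, giving -7.99°C.
From 3100 m to 5000 m (saturated): cools by 5.8 × 1.9 = 11.02°C, giving -19.01°C.
From 5000 m to 1200 m (dry descent): warms by 9.7 × 3.8 = 36.86°C, giving 17.85°C.
Net change vs windward start: 17.85 − 8.5 = +9.35°C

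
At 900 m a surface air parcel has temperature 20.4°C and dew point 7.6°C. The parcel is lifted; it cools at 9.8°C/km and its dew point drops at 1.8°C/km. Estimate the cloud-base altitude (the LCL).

T and T_d converge at 9.8 − 1.8 = 8°C per km
Height above start = (20.4 − 7.6) / 8 = 1.6 km
LCL altitude = 900 m + 1600 m = 2500 m

2500 m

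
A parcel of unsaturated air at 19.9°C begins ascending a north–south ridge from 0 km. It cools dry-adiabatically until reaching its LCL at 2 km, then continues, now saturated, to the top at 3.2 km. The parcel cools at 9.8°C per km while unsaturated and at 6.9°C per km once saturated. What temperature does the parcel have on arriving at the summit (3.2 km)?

0–2000 m, dry: Δz = 2 km ⇒ ΔT = -19.6°C; T = 0.3°C
2000–3200 m, saturated: Δz = 1.2 km ⇒ ΔT = -8.28°C; T = -7.98°C

-7.98°C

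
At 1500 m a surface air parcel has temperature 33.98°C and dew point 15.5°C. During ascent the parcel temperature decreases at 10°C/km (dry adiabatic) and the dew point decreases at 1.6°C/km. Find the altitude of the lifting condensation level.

3700 m

T and T_d converge at 10 − 1.6 = 8.4°C per km
Height above start = (33.98 − 15.5) / 8.4 = 2.2 km
LCL altitude = 1500 m + 2200 m = 3700 m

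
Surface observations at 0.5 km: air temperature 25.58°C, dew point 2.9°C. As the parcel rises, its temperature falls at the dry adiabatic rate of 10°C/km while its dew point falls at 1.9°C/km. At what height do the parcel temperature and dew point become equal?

3.3 km

T and T_d converge at 10 − 1.9 = 8.1°C per km
Height above start = (25.58 − 2.9) / 8.1 = 2.8 km
LCL altitude = 500 m + 2800 m = 3300 m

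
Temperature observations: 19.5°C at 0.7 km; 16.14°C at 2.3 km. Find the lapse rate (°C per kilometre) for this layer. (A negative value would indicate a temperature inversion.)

2.1°C/km

Γ = −ΔT/Δz = (19.5 − 16.14) / (2300 − 700) m
  = 3.36°C / 1.6 km = 2.1°C/km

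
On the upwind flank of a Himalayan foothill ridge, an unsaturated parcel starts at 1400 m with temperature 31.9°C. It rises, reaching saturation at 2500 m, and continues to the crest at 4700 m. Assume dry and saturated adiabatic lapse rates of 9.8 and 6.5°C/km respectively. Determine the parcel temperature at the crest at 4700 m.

6.82°C

From 1400 m to 2500 m (dry): cools by 9.8 × 1.1 = 10.78°C, giving 21.12°C.
From 2500 m to 4700 m (saturated): cools by 6.5 × 2.2 = 14.3°C, giving 6.82°C.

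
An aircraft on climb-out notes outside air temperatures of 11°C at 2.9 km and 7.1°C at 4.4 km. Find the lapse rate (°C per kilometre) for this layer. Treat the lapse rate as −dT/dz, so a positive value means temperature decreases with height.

2.6°C/km

Γ = −ΔT/Δz = (11 − 7.1) / (4400 − 2900) m
  = 3.9°C / 1.5 km = 2.6°C/km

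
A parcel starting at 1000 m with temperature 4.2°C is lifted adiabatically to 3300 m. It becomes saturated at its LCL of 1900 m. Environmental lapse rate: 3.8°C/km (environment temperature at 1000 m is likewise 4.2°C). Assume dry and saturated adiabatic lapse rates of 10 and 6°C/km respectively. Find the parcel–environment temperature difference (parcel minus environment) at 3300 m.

-8.66°C (parcel cooler than environment)

Parcel:
  1000–1900 m, dry: Δz = 0.9 km ⇒ ΔT = -9°C; T = -4.8°C
  1900–3300 m, saturated: Δz = 1.4 km ⇒ ΔT = -8.4°C; T = -13.2°C
Environment:
  1000–3300 m, environment: Δz = 2.3 km ⇒ ΔT = -8.74°C; T = -4.54°C
T_parcel − T_env = -13.2 − (-4.54) = -8.66°C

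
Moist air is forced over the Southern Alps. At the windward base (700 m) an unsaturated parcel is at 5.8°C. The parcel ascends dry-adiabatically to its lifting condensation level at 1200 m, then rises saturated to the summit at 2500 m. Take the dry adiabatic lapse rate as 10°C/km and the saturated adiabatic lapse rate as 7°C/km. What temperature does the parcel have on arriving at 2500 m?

-8.3°C

700 → 1200 m (dry, 10°C/km): ΔT = -10 × 0.5 = -5°C → T = 0.8°C
1200 → 2500 m (saturated, 7°C/km): ΔT = -7 × 1.3 = -9.1°C → T = -8.3°C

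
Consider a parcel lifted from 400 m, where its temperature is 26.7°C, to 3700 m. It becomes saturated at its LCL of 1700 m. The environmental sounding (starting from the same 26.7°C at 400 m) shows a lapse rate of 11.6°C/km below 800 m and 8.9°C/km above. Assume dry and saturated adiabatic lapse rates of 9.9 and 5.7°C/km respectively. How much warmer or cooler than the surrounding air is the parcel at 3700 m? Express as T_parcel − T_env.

Parcel:
  400 → 1700 m (dry, 9.9°C/km): ΔT = -9.9 × 1.3 = -12.87°C → T = 13.83°C
  1700 → 3700 m (saturated, 5.7°C/km): ΔT = -5.7 × 2 = -11.4°C → T = 2.43°C
Environment:
  400 → 800 m (environment, lower layer, 11.6°C/km): ΔT = -11.6 × 0.4 = -4.64°C → T = 22.06°C
  800 → 3700 m (environment, upper layer, 8.9°C/km): ΔT = -8.9 × 2.9 = -25.81°C → T = -3.75°C
T_parcel − T_env = 2.43 − (-3.75) = +6.18°C

+6.18°C (parcel warmer than environment)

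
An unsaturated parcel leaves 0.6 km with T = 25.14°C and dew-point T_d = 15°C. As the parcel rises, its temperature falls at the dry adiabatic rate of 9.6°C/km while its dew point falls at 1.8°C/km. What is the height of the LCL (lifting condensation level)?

1.9 km

T and T_d converge at 9.6 − 1.8 = 7.8°C per km
Height above start = (25.14 − 15) / 7.8 = 1.3 km
LCL altitude = 600 m + 1300 m = 1900 m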